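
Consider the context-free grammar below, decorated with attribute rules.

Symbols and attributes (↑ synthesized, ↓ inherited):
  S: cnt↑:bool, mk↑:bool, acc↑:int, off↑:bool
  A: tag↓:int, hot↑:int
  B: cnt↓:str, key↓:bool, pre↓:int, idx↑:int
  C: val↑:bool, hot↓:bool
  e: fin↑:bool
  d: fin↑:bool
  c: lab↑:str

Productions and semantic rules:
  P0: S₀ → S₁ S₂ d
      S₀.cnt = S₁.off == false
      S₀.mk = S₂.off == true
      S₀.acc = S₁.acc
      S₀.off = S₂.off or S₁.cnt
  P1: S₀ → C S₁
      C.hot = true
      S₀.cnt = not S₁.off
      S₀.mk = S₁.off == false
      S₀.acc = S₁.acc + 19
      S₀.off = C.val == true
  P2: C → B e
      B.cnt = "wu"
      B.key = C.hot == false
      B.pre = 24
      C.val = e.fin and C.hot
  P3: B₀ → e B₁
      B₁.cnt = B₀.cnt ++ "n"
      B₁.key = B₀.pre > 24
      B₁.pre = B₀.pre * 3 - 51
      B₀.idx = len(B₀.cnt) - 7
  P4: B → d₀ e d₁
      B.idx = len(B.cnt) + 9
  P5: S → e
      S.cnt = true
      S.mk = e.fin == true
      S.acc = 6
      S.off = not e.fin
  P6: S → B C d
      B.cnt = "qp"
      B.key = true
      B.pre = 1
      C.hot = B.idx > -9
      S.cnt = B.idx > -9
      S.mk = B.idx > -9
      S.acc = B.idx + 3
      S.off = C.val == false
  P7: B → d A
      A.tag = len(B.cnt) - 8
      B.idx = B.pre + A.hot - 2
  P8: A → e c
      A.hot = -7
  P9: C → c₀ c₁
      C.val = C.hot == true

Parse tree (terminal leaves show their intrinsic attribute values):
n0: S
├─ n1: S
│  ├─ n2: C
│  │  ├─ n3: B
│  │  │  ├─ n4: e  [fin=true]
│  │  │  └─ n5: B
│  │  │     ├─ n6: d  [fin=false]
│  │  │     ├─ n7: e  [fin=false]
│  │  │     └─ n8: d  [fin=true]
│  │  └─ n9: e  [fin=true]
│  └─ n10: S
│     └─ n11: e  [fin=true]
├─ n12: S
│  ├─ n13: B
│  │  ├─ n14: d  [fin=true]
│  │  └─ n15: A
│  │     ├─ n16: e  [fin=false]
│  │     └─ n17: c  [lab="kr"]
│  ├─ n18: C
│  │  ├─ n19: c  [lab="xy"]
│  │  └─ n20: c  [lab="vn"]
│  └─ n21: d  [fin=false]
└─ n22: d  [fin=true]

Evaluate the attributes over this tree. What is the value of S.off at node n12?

false

1. n2.hot = true  [true]
2. n3.cnt = "wu"  ["wu"]
3. n3.key = false  [C.hot == false]
4. n3.pre = 24  [24]
5. n4.fin = true  [terminal]
6. n5.cnt = "wun"  [B₀.cnt ++ "n"]
7. n5.key = false  [B₀.pre > 24]
8. n5.pre = 21  [B₀.pre * 3 - 51]
9. n6.fin = false  [terminal]
10. n7.fin = false  [terminal]
11. n8.fin = true  [terminal]
12. n5.idx = 12  [len(B.cnt) + 9]
13. n3.idx = -5  [len(B₀.cnt) - 7]
14. n9.fin = true  [terminal]
15. n2.val = true  [e.fin and C.hot]
16. n11.fin = true  [terminal]
17. n10.cnt = true  [true]
18. n10.mk = true  [e.fin == true]
19. n10.acc = 6  [6]
20. n10.off = false  [not e.fin]
21. n1.cnt = true  [not S₁.off]
22. n1.mk = true  [S₁.off == false]
23. n1.acc = 25  [S₁.acc + 19]
24. n1.off = true  [C.val == true]
25. n13.cnt = "qp"  ["qp"]
26. n13.key = true  [true]
27. n13.pre = 1  [1]
28. n14.fin = true  [terminal]
29. n15.tag = -6  [len(B.cnt) - 8]
30. n16.fin = false  [terminal]
31. n17.lab = "kr"  [terminal]
32. n15.hot = -7  [-7]
33. n13.idx = -8  [B.pre + A.hot - 2]
34. n18.hot = true  [B.idx > -9]
35. n19.lab = "xy"  [terminal]
36. n20.lab = "vn"  [terminal]
37. n18.val = true  [C.hot == true]
38. n21.fin = false  [terminal]
39. n12.cnt = true  [B.idx > -9]
40. n12.mk = true  [B.idx > -9]
41. n12.acc = -5  [B.idx + 3]
42. n12.off = false  [C.val == false]
43. n22.fin = true  [terminal]
44. n0.cnt = false  [S₁.off == false]
45. n0.mk = false  [S₂.off == true]
46. n0.acc = 25  [S₁.acc]
47. n0.off = true  [S₂.off or S₁.cnt]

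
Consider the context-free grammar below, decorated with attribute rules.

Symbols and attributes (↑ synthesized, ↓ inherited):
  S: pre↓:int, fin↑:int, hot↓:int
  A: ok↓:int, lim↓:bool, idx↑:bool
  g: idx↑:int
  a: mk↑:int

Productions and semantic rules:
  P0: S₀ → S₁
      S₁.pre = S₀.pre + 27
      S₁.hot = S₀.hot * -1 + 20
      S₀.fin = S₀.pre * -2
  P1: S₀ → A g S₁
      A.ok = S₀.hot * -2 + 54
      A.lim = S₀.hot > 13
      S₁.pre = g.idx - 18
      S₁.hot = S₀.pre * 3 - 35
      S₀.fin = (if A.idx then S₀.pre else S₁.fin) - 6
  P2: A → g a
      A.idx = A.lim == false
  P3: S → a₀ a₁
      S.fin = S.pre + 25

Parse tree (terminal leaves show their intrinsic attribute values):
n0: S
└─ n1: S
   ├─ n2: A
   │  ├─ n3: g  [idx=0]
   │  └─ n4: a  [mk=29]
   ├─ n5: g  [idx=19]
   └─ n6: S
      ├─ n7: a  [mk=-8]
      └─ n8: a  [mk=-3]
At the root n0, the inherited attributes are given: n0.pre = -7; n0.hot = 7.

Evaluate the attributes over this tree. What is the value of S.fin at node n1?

14

1. n0.pre = -7  [given at root]
2. n0.hot = 7  [given at root]
3. n1.pre = 20  [S₀.pre + 27]
4. n1.hot = 13  [S₀.hot * -1 + 20]
5. n2.ok = 28  [S₀.hot * -2 + 54]
6. n2.lim = false  [S₀.hot > 13]
7. n3.idx = 0  [terminal]
8. n4.mk = 29  [terminal]
9. n2.idx = true  [A.lim == false]
10. n5.idx = 19  [terminal]
11. n6.pre = 1  [g.idx - 18]
12. n6.hot = 25  [S₀.pre * 3 - 35]
13. n7.mk = -8  [terminal]
14. n8.mk = -3  [terminal]
15. n6.fin = 26  [S.pre + 25]
16. n1.fin = 14  [(if A.idx then S₀.pre else S₁.fin) - 6]
17. n0.fin = 14  [S₀.pre * -2]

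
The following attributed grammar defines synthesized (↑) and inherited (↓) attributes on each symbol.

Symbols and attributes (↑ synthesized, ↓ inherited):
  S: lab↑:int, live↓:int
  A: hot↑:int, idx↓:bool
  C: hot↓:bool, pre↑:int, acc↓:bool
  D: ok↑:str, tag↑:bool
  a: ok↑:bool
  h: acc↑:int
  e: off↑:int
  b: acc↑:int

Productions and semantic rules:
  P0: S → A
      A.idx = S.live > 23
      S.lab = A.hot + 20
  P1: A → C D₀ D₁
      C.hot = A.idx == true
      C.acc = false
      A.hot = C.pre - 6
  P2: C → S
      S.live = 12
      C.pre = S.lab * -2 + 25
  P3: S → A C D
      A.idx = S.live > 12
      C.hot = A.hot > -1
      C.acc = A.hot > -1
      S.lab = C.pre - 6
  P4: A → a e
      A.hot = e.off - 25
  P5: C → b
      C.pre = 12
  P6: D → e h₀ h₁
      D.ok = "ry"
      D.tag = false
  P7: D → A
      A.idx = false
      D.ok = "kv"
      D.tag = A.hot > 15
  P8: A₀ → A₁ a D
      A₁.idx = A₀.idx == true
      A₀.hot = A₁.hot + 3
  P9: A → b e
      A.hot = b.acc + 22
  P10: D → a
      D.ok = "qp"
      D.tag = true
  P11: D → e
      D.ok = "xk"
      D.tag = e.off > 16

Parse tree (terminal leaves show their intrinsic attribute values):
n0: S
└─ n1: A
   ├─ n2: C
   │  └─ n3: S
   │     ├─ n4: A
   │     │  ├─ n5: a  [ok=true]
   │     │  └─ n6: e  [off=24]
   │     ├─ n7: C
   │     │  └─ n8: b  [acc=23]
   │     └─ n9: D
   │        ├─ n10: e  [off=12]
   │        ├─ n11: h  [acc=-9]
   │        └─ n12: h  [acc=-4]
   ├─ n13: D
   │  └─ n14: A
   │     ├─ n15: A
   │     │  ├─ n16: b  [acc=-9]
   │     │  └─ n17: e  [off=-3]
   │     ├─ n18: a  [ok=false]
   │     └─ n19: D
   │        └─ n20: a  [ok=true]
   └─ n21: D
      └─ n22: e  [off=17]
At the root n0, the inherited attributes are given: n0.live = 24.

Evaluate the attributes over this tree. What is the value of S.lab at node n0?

1. n0.live = 24  [given at root]
2. n1.idx = true  [S.live > 23]
3. n2.hot = true  [A.idx == true]
4. n2.acc = false  [false]
5. n3.live = 12  [12]
6. n4.idx = false  [S.live > 12]
7. n5.ok = true  [terminal]
8. n6.off = 24  [terminal]
9. n4.hot = -1  [e.off - 25]
10. n7.hot = false  [A.hot > -1]
11. n7.acc = false  [A.hot > -1]
12. n8.acc = 23  [terminal]
13. n7.pre = 12  [12]
14. n10.off = 12  [terminal]
15. n11.acc = -9  [terminal]
16. n12.acc = -4  [terminal]
17. n9.ok = "ry"  ["ry"]
18. n9.tag = false  [false]
19. n3.lab = 6  [C.pre - 6]
20. n2.pre = 13  [S.lab * -2 + 25]
21. n14.idx = false  [false]
22. n15.idx = false  [A₀.idx == true]
23. n16.acc = -9  [terminal]
24. n17.off = -3  [terminal]
25. n15.hot = 13  [b.acc + 22]
26. n18.ok = false  [terminal]
27. n20.ok = true  [terminal]
28. n19.ok = "qp"  ["qp"]
29. n19.tag = true  [true]
30. n14.hot = 16  [A₁.hot + 3]
31. n13.ok = "kv"  ["kv"]
32. n13.tag = true  [A.hot > 15]
33. n22.off = 17  [terminal]
34. n21.ok = "xk"  ["xk"]
35. n21.tag = true  [e.off > 16]
36. n1.hot = 7  [C.pre - 6]
37. n0.lab = 27  [A.hot + 20]

27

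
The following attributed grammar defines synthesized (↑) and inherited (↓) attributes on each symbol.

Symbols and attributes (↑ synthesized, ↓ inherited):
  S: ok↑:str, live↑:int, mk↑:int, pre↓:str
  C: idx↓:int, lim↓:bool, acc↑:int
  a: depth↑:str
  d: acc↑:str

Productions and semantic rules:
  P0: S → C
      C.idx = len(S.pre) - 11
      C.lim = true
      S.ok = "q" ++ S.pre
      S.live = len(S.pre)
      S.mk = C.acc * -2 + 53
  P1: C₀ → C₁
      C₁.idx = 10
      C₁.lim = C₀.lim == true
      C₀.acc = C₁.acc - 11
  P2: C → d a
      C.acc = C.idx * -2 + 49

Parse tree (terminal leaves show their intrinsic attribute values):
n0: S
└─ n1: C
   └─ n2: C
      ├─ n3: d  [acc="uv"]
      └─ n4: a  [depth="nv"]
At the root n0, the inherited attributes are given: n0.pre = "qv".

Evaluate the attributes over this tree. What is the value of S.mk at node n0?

1. n0.pre = "qv"  [given at root]
2. n1.idx = -9  [len(S.pre) - 11]
3. n1.lim = true  [true]
4. n2.idx = 10  [10]
5. n2.lim = true  [C₀.lim == true]
6. n3.acc = "uv"  [terminal]
7. n4.depth = "nv"  [terminal]
8. n2.acc = 29  [C.idx * -2 + 49]
9. n1.acc = 18  [C₁.acc - 11]
10. n0.ok = "qqv"  ["q" ++ S.pre]
11. n0.live = 2  [len(S.pre)]
12. n0.mk = 17  [C.acc * -2 + 53]

17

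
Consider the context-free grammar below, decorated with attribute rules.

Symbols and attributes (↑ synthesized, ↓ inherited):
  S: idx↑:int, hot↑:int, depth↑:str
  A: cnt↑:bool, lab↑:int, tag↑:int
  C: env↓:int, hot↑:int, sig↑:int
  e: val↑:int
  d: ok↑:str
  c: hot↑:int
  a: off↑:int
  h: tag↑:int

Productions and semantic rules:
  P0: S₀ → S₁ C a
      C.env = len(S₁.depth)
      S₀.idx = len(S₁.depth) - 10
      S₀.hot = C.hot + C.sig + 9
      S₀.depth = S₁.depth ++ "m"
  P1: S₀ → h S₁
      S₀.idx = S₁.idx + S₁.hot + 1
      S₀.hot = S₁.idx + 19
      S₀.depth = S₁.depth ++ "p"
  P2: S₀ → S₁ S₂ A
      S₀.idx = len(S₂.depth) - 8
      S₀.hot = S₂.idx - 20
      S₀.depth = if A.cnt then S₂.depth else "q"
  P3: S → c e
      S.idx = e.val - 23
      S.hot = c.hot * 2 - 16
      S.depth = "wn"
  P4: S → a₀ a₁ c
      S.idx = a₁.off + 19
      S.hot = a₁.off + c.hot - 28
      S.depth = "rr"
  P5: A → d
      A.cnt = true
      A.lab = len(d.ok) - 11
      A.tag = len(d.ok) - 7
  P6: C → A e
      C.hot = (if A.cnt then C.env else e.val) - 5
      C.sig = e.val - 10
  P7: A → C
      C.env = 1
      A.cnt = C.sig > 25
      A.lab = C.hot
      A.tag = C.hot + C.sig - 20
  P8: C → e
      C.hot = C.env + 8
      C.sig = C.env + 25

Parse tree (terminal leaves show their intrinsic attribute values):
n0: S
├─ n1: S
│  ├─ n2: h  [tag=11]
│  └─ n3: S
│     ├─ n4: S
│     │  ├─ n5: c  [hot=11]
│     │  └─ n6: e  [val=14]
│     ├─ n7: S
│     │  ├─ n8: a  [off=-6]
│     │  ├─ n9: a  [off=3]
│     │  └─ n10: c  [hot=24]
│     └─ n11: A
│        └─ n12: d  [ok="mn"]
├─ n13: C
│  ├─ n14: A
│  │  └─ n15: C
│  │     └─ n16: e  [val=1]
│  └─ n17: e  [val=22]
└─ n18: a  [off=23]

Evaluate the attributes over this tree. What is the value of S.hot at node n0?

1. n2.tag = 11  [terminal]
2. n5.hot = 11  [terminal]
3. n6.val = 14  [terminal]
4. n4.idx = -9  [e.val - 23]
5. n4.hot = 6  [c.hot * 2 - 16]
6. n4.depth = "wn"  ["wn"]
7. n8.off = -6  [terminal]
8. n9.off = 3  [terminal]
9. n10.hot = 24  [terminal]
10. n7.idx = 22  [a₁.off + 19]
11. n7.hot = -1  [a₁.off + c.hot - 28]
12. n7.depth = "rr"  ["rr"]
13. n12.ok = "mn"  [terminal]
14. n11.cnt = true  [true]
15. n11.lab = -9  [len(d.ok) - 11]
16. n11.tag = -5  [len(d.ok) - 7]
17. n3.idx = -6  [len(S₂.depth) - 8]
18. n3.hot = 2  [S₂.idx - 20]
19. n3.depth = "rr"  [if A.cnt then S₂.depth else "q"]
20. n1.idx = -3  [S₁.idx + S₁.hot + 1]
21. n1.hot = 13  [S₁.idx + 19]
22. n1.depth = "rrp"  [S₁.depth ++ "p"]
23. n13.env = 3  [len(S₁.depth)]
24. n15.env = 1  [1]
25. n16.val = 1  [terminal]
26. n15.hot = 9  [C.env + 8]
27. n15.sig = 26  [C.env + 25]
28. n14.cnt = true  [C.sig > 25]
29. n14.lab = 9  [C.hot]
30. n14.tag = 15  [C.hot + C.sig - 20]
31. n17.val = 22  [terminal]
32. n13.hot = -2  [(if A.cnt then C.env else e.val) - 5]
33. n13.sig = 12  [e.val - 10]
34. n18.off = 23  [terminal]
35. n0.idx = -7  [len(S₁.depth) - 10]
36. n0.hot = 19  [C.hot + C.sig + 9]
37. n0.depth = "rrpm"  [S₁.depth ++ "m"]

19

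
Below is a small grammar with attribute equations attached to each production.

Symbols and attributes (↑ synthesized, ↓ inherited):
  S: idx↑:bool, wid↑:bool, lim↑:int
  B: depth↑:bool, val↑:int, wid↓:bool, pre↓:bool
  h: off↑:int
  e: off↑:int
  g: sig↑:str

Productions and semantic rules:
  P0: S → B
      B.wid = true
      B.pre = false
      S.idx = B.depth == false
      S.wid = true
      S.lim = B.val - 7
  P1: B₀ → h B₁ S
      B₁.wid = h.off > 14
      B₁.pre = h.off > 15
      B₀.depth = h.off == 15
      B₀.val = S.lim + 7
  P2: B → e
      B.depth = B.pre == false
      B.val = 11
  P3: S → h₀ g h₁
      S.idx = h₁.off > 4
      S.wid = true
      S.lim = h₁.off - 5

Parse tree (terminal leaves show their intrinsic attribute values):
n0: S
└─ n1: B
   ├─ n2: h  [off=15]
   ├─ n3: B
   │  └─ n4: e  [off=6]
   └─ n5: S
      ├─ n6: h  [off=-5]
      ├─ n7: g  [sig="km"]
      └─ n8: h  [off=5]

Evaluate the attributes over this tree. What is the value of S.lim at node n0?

0

1. n1.wid = true  [true]
2. n1.pre = false  [false]
3. n2.off = 15  [terminal]
4. n3.wid = true  [h.off > 14]
5. n3.pre = false  [h.off > 15]
6. n4.off = 6  [terminal]
7. n3.depth = true  [B.pre == false]
8. n3.val = 11  [11]
9. n6.off = -5  [terminal]
10. n7.sig = "km"  [terminal]
11. n8.off = 5  [terminal]
12. n5.idx = true  [h₁.off > 4]
13. n5.wid = true  [true]
14. n5.lim = 0  [h₁.off - 5]
15. n1.depth = true  [h.off == 15]
16. n1.val = 7  [S.lim + 7]
17. n0.idx = false  [B.depth == false]
18. n0.wid = true  [true]
19. n0.lim = 0  [B.val - 7]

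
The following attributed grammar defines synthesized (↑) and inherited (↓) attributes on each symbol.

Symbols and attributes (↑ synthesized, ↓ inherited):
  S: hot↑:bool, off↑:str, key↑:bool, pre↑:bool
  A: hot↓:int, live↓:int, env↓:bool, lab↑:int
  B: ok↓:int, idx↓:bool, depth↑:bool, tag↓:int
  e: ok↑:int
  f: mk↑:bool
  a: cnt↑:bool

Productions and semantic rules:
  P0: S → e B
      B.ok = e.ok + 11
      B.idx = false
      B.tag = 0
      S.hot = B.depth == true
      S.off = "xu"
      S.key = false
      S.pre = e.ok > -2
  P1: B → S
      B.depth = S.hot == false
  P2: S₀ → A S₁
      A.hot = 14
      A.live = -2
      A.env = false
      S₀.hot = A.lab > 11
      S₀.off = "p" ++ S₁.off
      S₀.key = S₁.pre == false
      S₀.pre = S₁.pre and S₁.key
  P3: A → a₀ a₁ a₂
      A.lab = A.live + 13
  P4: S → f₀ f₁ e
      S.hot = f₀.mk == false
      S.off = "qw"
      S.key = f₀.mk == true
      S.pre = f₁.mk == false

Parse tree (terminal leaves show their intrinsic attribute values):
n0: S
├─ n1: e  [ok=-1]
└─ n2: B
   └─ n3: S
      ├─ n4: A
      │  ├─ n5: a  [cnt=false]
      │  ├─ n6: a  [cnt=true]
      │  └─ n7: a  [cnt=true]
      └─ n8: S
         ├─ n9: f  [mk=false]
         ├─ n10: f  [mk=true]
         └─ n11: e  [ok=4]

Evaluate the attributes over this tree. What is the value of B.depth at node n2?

1. n1.ok = -1  [terminal]
2. n2.ok = 10  [e.ok + 11]
3. n2.idx = false  [false]
4. n2.tag = 0  [0]
5. n4.hot = 14  [14]
6. n4.live = -2  [-2]
7. n4.env = false  [false]
8. n5.cnt = false  [terminal]
9. n6.cnt = true  [terminal]
10. n7.cnt = true  [terminal]
11. n4.lab = 11  [A.live + 13]
12. n9.mk = false  [terminal]
13. n10.mk = true  [terminal]
14. n11.ok = 4  [terminal]
15. n8.hot = true  [f₀.mk == false]
16. n8.off = "qw"  ["qw"]
17. n8.key = false  [f₀.mk == true]
18. n8.pre = false  [f₁.mk == false]
19. n3.hot = false  [A.lab > 11]
20. n3.off = "pqw"  ["p" ++ S₁.off]
21. n3.key = true  [S₁.pre == false]
22. n3.pre = false  [S₁.pre and S₁.key]
23. n2.depth = true  [S.hot == false]
24. n0.hot = true  [B.depth == true]
25. n0.off = "xu"  ["xu"]
26. n0.key = false  [false]
27. n0.pre = true  [e.ok > -2]

true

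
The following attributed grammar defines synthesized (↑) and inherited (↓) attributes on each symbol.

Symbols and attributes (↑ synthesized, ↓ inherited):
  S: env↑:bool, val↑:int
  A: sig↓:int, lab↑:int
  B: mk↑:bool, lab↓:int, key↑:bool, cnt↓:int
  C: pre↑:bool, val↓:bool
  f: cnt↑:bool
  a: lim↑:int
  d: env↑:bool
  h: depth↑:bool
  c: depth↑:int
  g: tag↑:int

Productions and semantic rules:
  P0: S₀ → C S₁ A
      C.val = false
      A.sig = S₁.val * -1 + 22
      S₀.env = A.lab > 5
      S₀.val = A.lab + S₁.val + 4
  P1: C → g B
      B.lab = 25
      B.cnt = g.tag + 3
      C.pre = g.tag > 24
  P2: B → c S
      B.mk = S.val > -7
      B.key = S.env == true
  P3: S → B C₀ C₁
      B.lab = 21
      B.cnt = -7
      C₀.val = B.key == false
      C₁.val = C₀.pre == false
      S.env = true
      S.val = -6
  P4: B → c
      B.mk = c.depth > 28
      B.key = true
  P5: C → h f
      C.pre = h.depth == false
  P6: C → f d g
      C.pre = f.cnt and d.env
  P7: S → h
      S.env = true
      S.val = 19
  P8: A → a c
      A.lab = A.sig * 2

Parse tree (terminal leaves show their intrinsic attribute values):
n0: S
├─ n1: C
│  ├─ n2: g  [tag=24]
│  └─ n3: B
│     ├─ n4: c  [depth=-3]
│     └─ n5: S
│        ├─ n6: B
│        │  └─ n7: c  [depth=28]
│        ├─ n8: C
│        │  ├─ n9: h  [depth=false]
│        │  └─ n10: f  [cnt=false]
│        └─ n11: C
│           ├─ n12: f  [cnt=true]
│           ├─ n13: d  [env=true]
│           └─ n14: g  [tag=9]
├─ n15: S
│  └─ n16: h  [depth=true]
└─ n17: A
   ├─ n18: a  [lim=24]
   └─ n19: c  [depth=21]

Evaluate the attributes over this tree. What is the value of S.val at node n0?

1. n1.val = false  [false]
2. n2.tag = 24  [terminal]
3. n3.lab = 25  [25]
4. n3.cnt = 27  [g.tag + 3]
5. n4.depth = -3  [terminal]
6. n6.lab = 21  [21]
7. n6.cnt = -7  [-7]
8. n7.depth = 28  [terminal]
9. n6.mk = false  [c.depth > 28]
10. n6.key = true  [true]
11. n8.val = false  [B.key == false]
12. n9.depth = false  [terminal]
13. n10.cnt = false  [terminal]
14. n8.pre = true  [h.depth == false]
15. n11.val = false  [C₀.pre == false]
16. n12.cnt = true  [terminal]
17. n13.env = true  [terminal]
18. n14.tag = 9  [terminal]
19. n11.pre = true  [f.cnt and d.env]
20. n5.env = true  [true]
21. n5.val = -6  [-6]
22. n3.mk = true  [S.val > -7]
23. n3.key = true  [S.env == true]
24. n1.pre = false  [g.tag > 24]
25. n16.depth = true  [terminal]
26. n15.env = true  [true]
27. n15.val = 19  [19]
28. n17.sig = 3  [S₁.val * -1 + 22]
29. n18.lim = 24  [terminal]
30. n19.depth = 21  [terminal]
31. n17.lab = 6  [A.sig * 2]
32. n0.env = true  [A.lab > 5]
33. n0.val = 29  [A.lab + S₁.val + 4]

29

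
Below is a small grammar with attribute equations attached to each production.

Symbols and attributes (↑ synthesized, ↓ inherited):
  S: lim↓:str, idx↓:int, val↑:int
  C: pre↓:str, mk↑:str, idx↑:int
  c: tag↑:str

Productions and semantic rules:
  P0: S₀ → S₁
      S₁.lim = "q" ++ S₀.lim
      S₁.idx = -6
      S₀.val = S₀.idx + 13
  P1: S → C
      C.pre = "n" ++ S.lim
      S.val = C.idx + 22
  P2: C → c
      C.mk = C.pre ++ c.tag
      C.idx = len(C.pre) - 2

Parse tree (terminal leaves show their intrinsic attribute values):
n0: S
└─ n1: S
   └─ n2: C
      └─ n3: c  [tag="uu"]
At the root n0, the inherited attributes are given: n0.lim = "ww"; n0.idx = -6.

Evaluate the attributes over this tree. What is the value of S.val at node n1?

1. n0.lim = "ww"  [given at root]
2. n0.idx = -6  [given at root]
3. n1.lim = "qww"  ["q" ++ S₀.lim]
4. n1.idx = -6  [-6]
5. n2.pre = "nqww"  ["n" ++ S.lim]
6. n3.tag = "uu"  [terminal]
7. n2.mk = "nqwwuu"  [C.pre ++ c.tag]
8. n2.idx = 2  [len(C.pre) - 2]
9. n1.val = 24  [C.idx + 22]
10. n0.val = 7  [S₀.idx + 13]

24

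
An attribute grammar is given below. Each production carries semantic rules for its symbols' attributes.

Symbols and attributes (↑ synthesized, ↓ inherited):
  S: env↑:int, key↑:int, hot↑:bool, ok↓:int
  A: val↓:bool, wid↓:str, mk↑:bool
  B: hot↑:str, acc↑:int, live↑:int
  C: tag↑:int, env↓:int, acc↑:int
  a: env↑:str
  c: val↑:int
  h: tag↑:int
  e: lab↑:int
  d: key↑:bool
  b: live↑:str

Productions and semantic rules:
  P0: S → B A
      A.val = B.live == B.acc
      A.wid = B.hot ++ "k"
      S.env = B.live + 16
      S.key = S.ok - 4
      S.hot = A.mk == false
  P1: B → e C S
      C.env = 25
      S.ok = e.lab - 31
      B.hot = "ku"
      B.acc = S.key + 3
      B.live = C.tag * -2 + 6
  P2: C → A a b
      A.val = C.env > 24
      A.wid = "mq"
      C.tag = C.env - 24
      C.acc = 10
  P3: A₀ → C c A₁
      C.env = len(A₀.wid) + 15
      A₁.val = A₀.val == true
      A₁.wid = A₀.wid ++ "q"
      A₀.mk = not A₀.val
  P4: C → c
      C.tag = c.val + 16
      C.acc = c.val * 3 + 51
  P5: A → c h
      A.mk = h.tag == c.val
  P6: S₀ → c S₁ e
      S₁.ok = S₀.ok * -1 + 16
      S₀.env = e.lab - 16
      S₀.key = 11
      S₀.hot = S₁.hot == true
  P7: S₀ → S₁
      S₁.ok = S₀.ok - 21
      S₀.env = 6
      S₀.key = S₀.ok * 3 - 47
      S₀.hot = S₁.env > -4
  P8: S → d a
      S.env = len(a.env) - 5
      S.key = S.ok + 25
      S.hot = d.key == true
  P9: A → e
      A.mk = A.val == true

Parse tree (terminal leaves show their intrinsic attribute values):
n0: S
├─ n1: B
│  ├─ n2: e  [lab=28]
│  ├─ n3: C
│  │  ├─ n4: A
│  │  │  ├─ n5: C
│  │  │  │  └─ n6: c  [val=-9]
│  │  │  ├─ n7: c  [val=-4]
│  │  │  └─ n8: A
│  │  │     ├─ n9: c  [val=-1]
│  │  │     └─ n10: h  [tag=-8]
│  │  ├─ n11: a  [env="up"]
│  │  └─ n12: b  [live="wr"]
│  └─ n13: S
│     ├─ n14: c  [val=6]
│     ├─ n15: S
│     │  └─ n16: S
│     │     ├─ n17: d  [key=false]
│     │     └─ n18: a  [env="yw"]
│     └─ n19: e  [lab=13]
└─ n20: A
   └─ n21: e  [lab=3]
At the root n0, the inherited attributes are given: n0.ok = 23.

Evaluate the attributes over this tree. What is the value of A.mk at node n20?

false

1. n0.ok = 23  [given at root]
2. n2.lab = 28  [terminal]
3. n3.env = 25  [25]
4. n4.val = true  [C.env > 24]
5. n4.wid = "mq"  ["mq"]
6. n5.env = 17  [len(A₀.wid) + 15]
7. n6.val = -9  [terminal]
8. n5.tag = 7  [c.val + 16]
9. n5.acc = 24  [c.val * 3 + 51]
10. n7.val = -4  [terminal]
11. n8.val = true  [A₀.val == true]
12. n8.wid = "mqq"  [A₀.wid ++ "q"]
13. n9.val = -1  [terminal]
14. n10.tag = -8  [terminal]
15. n8.mk = false  [h.tag == c.val]
16. n4.mk = false  [not A₀.val]
17. n11.env = "up"  [terminal]
18. n12.live = "wr"  [terminal]
19. n3.tag = 1  [C.env - 24]
20. n3.acc = 10  [10]
21. n13.ok = -3  [e.lab - 31]
22. n14.val = 6  [terminal]
23. n15.ok = 19  [S₀.ok * -1 + 16]
24. n16.ok = -2  [S₀.ok - 21]
25. n17.key = false  [terminal]
26. n18.env = "yw"  [terminal]
27. n16.env = -3  [len(a.env) - 5]
28. n16.key = 23  [S.ok + 25]
29. n16.hot = false  [d.key == true]
30. n15.env = 6  [6]
31. n15.key = 10  [S₀.ok * 3 - 47]
32. n15.hot = true  [S₁.env > -4]
33. n19.lab = 13  [terminal]
34. n13.env = -3  [e.lab - 16]
35. n13.key = 11  [11]
36. n13.hot = true  [S₁.hot == true]
37. n1.hot = "ku"  ["ku"]
38. n1.acc = 14  [S.key + 3]
39. n1.live = 4  [C.tag * -2 + 6]
40. n20.val = false  [B.live == B.acc]
41. n20.wid = "kuk"  [B.hot ++ "k"]
42. n21.lab = 3  [terminal]
43. n20.mk = false  [A.val == true]
44. n0.env = 20  [B.live + 16]
45. n0.key = 19  [S.ok - 4]
46. n0.hot = true  [A.mk == false]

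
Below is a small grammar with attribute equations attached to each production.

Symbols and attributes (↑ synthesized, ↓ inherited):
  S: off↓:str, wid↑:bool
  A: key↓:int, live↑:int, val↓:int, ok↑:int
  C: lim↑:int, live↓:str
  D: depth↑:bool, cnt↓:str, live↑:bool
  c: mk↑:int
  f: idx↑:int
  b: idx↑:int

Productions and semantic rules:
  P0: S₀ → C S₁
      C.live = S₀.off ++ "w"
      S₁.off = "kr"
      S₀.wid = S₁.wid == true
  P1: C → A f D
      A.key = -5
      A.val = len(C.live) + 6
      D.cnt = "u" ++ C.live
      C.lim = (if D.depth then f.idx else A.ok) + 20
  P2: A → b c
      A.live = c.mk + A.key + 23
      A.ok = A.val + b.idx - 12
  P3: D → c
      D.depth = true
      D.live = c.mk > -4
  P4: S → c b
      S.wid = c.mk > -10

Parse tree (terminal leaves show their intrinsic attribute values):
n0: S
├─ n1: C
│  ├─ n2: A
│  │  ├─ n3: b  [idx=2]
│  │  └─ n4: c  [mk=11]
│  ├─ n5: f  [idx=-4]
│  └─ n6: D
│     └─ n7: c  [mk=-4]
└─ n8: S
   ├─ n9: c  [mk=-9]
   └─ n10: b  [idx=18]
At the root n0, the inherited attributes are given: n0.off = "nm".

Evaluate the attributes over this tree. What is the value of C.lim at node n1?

1. n0.off = "nm"  [given at root]
2. n1.live = "nmw"  [S₀.off ++ "w"]
3. n2.key = -5  [-5]
4. n2.val = 9  [len(C.live) + 6]
5. n3.idx = 2  [terminal]
6. n4.mk = 11  [terminal]
7. n2.live = 29  [c.mk + A.key + 23]
8. n2.ok = -1  [A.val + b.idx - 12]
9. n5.idx = -4  [terminal]
10. n6.cnt = "unmw"  ["u" ++ C.live]
11. n7.mk = -4  [terminal]
12. n6.depth = true  [true]
13. n6.live = false  [c.mk > -4]
14. n1.lim = 16  [(if D.depth then f.idx else A.ok) + 20]
15. n8.off = "kr"  ["kr"]
16. n9.mk = -9  [terminal]
17. n10.idx = 18  [terminal]
18. n8.wid = true  [c.mk > -10]
19. n0.wid = true  [S₁.wid == true]

16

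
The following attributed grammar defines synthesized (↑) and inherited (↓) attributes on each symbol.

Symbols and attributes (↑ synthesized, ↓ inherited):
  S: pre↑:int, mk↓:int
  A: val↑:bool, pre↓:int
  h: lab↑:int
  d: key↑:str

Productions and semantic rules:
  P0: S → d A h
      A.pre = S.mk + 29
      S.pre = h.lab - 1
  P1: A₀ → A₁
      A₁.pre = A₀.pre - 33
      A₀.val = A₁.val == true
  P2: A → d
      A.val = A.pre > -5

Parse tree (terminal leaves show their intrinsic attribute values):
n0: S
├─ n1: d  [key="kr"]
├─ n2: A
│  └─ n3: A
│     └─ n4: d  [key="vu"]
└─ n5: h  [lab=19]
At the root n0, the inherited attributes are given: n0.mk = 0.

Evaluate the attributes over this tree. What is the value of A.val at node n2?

1. n0.mk = 0  [given at root]
2. n1.key = "kr"  [terminal]
3. n2.pre = 29  [S.mk + 29]
4. n3.pre = -4  [A₀.pre - 33]
5. n4.key = "vu"  [terminal]
6. n3.val = true  [A.pre > -5]
7. n2.val = true  [A₁.val == true]
8. n5.lab = 19  [terminal]
9. n0.pre = 18  [h.lab - 1]

true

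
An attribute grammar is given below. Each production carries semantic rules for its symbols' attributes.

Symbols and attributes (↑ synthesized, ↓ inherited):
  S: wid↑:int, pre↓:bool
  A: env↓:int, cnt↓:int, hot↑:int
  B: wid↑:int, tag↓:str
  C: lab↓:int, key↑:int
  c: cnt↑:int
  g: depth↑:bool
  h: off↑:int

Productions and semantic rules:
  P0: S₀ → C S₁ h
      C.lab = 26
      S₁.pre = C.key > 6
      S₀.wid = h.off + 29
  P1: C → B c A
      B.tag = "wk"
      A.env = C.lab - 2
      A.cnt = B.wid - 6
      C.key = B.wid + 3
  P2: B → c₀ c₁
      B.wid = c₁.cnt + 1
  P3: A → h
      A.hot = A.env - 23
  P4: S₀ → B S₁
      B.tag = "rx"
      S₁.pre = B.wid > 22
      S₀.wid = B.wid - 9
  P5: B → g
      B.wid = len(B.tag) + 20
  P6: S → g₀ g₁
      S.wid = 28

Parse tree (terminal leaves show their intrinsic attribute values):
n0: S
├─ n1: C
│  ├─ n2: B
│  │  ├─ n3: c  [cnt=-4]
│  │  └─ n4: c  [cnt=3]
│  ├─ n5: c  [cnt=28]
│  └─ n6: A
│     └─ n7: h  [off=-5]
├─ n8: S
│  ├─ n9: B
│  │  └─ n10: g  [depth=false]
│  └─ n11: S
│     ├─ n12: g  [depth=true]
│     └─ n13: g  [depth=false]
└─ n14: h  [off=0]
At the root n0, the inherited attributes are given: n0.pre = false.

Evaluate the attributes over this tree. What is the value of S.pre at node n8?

1. n0.pre = false  [given at root]
2. n1.lab = 26  [26]
3. n2.tag = "wk"  ["wk"]
4. n3.cnt = -4  [terminal]
5. n4.cnt = 3  [terminal]
6. n2.wid = 4  [c₁.cnt + 1]
7. n5.cnt = 28  [terminal]
8. n6.env = 24  [C.lab - 2]
9. n6.cnt = -2  [B.wid - 6]
10. n7.off = -5  [terminal]
11. n6.hot = 1  [A.env - 23]
12. n1.key = 7  [B.wid + 3]
13. n8.pre = true  [C.key > 6]
14. n9.tag = "rx"  ["rx"]
15. n10.depth = false  [terminal]
16. n9.wid = 22  [len(B.tag) + 20]
17. n11.pre = false  [B.wid > 22]
18. n12.depth = true  [terminal]
19. n13.depth = false  [terminal]
20. n11.wid = 28  [28]
21. n8.wid = 13  [B.wid - 9]
22. n14.off = 0  [terminal]
23. n0.wid = 29  [h.off + 29]

true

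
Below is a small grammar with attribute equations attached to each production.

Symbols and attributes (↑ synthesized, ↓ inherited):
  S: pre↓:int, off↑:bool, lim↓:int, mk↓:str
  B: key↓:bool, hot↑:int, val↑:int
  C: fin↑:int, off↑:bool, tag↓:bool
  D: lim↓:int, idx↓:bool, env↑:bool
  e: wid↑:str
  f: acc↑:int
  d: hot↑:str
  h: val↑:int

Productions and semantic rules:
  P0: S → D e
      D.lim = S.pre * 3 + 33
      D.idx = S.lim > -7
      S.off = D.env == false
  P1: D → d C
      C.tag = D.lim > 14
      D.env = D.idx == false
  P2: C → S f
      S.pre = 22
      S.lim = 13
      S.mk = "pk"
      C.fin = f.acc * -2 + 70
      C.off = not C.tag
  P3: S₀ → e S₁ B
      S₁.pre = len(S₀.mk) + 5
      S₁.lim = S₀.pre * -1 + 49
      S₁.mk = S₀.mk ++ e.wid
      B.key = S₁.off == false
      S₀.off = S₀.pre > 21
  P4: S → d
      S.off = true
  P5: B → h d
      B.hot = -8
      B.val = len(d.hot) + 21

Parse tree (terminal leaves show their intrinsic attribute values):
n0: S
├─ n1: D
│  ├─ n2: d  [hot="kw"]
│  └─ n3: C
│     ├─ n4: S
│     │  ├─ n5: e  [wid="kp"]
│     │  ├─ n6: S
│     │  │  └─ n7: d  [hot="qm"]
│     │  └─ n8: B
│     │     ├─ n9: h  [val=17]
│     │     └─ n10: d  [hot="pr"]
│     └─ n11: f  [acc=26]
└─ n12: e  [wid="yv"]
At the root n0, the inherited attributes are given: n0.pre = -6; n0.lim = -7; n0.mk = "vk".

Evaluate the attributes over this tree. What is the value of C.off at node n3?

1. n0.pre = -6  [given at root]
2. n0.lim = -7  [given at root]
3. n0.mk = "vk"  [given at root]
4. n1.lim = 15  [S.pre * 3 + 33]
5. n1.idx = false  [S.lim > -7]
6. n2.hot = "kw"  [terminal]
7. n3.tag = true  [D.lim > 14]
8. n4.pre = 22  [22]
9. n4.lim = 13  [13]
10. n4.mk = "pk"  ["pk"]
11. n5.wid = "kp"  [terminal]
12. n6.pre = 7  [len(S₀.mk) + 5]
13. n6.lim = 27  [S₀.pre * -1 + 49]
14. n6.mk = "pkkp"  [S₀.mk ++ e.wid]
15. n7.hot = "qm"  [terminal]
16. n6.off = true  [true]
17. n8.key = false  [S₁.off == false]
18. n9.val = 17  [terminal]
19. n10.hot = "pr"  [terminal]
20. n8.hot = -8  [-8]
21. n8.val = 23  [len(d.hot) + 21]
22. n4.off = true  [S₀.pre > 21]
23. n11.acc = 26  [terminal]
24. n3.fin = 18  [f.acc * -2 + 70]
25. n3.off = false  [not C.tag]
26. n1.env = true  [D.idx == false]
27. n12.wid = "yv"  [terminal]
28. n0.off = false  [D.env == false]

false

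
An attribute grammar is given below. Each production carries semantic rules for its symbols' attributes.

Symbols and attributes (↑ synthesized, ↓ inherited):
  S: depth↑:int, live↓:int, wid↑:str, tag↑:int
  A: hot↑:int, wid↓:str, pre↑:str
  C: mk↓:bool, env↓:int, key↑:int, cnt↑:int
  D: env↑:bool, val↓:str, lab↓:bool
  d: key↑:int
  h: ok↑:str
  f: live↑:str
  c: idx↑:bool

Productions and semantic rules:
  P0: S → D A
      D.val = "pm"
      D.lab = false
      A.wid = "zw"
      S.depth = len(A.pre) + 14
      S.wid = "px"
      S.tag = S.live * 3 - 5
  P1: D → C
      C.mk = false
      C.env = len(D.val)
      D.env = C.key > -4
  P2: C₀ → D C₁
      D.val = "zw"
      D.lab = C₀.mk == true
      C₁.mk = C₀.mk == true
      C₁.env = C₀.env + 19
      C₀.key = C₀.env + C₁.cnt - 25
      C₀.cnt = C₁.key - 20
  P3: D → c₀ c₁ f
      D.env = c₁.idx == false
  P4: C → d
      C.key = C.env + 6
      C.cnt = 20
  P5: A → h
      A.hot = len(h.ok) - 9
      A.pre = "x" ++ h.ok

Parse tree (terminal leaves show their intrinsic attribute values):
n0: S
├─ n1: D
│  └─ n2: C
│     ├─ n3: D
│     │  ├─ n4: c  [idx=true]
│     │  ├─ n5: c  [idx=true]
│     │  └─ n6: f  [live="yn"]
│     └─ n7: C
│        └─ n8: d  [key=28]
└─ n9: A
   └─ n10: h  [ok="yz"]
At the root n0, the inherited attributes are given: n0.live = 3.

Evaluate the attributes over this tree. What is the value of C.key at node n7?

1. n0.live = 3  [given at root]
2. n1.val = "pm"  ["pm"]
3. n1.lab = false  [false]
4. n2.mk = false  [false]
5. n2.env = 2  [len(D.val)]
6. n3.val = "zw"  ["zw"]
7. n3.lab = false  [C₀.mk == true]
8. n4.idx = true  [terminal]
9. n5.idx = true  [terminal]
10. n6.live = "yn"  [terminal]
11. n3.env = false  [c₁.idx == false]
12. n7.mk = false  [C₀.mk == true]
13. n7.env = 21  [C₀.env + 19]
14. n8.key = 28  [terminal]
15. n7.key = 27  [C.env + 6]
16. n7.cnt = 20  [20]
17. n2.key = -3  [C₀.env + C₁.cnt - 25]
18. n2.cnt = 7  [C₁.key - 20]
19. n1.env = true  [C.key > -4]
20. n9.wid = "zw"  ["zw"]
21. n10.ok = "yz"  [terminal]
22. n9.hot = -7  [len(h.ok) - 9]
23. n9.pre = "xyz"  ["x" ++ h.ok]
24. n0.depth = 17  [len(A.pre) + 14]
25. n0.wid = "px"  ["px"]
26. n0.tag = 4  [S.live * 3 - 5]

27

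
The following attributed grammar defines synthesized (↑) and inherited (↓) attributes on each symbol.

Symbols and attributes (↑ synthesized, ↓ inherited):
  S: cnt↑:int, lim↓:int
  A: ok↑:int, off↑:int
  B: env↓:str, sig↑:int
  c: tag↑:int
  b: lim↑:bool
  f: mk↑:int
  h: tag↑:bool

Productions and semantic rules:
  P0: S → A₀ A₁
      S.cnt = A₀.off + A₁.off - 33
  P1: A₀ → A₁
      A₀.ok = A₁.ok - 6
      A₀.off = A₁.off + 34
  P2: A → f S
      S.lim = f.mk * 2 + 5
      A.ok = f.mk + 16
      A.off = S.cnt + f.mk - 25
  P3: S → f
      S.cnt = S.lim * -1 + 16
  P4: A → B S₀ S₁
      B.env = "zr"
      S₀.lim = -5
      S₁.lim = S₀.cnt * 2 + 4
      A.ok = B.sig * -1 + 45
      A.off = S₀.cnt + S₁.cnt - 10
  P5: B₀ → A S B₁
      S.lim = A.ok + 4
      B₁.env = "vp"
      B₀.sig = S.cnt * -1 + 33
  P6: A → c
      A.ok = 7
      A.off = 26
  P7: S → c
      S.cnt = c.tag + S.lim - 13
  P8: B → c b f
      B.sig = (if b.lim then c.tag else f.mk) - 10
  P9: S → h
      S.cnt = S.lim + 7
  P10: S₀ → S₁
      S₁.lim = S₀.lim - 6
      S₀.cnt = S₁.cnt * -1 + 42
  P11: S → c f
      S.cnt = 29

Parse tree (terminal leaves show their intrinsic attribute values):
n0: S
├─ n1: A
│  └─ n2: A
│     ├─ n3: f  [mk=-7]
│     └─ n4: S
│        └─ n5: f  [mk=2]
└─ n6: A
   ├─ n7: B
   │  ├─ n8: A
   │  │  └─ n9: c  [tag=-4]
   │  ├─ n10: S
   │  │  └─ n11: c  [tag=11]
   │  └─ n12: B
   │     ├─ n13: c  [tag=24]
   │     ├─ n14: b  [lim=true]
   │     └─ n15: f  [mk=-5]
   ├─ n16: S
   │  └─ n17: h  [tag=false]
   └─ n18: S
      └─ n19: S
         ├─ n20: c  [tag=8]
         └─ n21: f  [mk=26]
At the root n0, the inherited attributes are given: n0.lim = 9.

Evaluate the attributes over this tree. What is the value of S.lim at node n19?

1. n0.lim = 9  [given at root]
2. n3.mk = -7  [terminal]
3. n4.lim = -9  [f.mk * 2 + 5]
4. n5.mk = 2  [terminal]
5. n4.cnt = 25  [S.lim * -1 + 16]
6. n2.ok = 9  [f.mk + 16]
7. n2.off = -7  [S.cnt + f.mk - 25]
8. n1.ok = 3  [A₁.ok - 6]
9. n1.off = 27  [A₁.off + 34]
10. n7.env = "zr"  ["zr"]
11. n9.tag = -4  [terminal]
12. n8.ok = 7  [7]
13. n8.off = 26  [26]
14. n10.lim = 11  [A.ok + 4]
15. n11.tag = 11  [terminal]
16. n10.cnt = 9  [c.tag + S.lim - 13]
17. n12.env = "vp"  ["vp"]
18. n13.tag = 24  [terminal]
19. n14.lim = true  [terminal]
20. n15.mk = -5  [terminal]
21. n12.sig = 14  [(if b.lim then c.tag else f.mk) - 10]
22. n7.sig = 24  [S.cnt * -1 + 33]
23. n16.lim = -5  [-5]
24. n17.tag = false  [terminal]
25. n16.cnt = 2  [S.lim + 7]
26. n18.lim = 8  [S₀.cnt * 2 + 4]
27. n19.lim = 2  [S₀.lim - 6]
28. n20.tag = 8  [terminal]
29. n21.mk = 26  [terminal]
30. n19.cnt = 29  [29]
31. n18.cnt = 13  [S₁.cnt * -1 + 42]
32. n6.ok = 21  [B.sig * -1 + 45]
33. n6.off = 5  [S₀.cnt + S₁.cnt - 10]
34. n0.cnt = -1  [A₀.off + A₁.off - 33]

2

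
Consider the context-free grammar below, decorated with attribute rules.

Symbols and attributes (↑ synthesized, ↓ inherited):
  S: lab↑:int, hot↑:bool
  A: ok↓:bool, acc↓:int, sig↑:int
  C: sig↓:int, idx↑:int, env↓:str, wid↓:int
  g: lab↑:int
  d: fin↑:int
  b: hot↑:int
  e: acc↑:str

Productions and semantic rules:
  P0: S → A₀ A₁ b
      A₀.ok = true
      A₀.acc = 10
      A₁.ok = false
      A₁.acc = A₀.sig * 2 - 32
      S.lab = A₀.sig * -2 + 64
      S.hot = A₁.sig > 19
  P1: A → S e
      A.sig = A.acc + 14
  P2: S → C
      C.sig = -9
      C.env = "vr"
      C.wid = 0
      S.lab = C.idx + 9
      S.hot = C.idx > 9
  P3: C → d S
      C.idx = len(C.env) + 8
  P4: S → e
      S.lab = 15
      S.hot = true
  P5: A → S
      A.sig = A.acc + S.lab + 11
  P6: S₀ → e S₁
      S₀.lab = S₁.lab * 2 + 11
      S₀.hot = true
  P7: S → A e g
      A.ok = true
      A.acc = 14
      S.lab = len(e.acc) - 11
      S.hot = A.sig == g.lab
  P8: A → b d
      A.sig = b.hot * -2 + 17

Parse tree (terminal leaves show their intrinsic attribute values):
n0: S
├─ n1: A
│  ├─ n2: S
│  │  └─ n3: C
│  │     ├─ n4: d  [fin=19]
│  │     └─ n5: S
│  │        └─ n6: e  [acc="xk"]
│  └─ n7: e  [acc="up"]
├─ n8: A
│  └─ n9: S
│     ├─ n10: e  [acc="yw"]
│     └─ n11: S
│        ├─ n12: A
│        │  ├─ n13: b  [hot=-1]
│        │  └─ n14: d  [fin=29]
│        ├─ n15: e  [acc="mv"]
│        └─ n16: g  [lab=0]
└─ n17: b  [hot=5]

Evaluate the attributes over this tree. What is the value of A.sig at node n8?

1. n1.ok = true  [true]
2. n1.acc = 10  [10]
3. n3.sig = -9  [-9]
4. n3.env = "vr"  ["vr"]
5. n3.wid = 0  [0]
6. n4.fin = 19  [terminal]
7. n6.acc = "xk"  [terminal]
8. n5.lab = 15  [15]
9. n5.hot = true  [true]
10. n3.idx = 10  [len(C.env) + 8]
11. n2.lab = 19  [C.idx + 9]
12. n2.hot = true  [C.idx > 9]
13. n7.acc = "up"  [terminal]
14. n1.sig = 24  [A.acc + 14]
15. n8.ok = false  [false]
16. n8.acc = 16  [A₀.sig * 2 - 32]
17. n10.acc = "yw"  [terminal]
18. n12.ok = true  [true]
19. n12.acc = 14  [14]
20. n13.hot = -1  [terminal]
21. n14.fin = 29  [terminal]
22. n12.sig = 19  [b.hot * -2 + 17]
23. n15.acc = "mv"  [terminal]
24. n16.lab = 0  [terminal]
25. n11.lab = -9  [len(e.acc) - 11]
26. n11.hot = false  [A.sig == g.lab]
27. n9.lab = -7  [S₁.lab * 2 + 11]
28. n9.hot = true  [true]
29. n8.sig = 20  [A.acc + S.lab + 11]
30. n17.hot = 5  [terminal]
31. n0.lab = 16  [A₀.sig * -2 + 64]
32. n0.hot = true  [A₁.sig > 19]

20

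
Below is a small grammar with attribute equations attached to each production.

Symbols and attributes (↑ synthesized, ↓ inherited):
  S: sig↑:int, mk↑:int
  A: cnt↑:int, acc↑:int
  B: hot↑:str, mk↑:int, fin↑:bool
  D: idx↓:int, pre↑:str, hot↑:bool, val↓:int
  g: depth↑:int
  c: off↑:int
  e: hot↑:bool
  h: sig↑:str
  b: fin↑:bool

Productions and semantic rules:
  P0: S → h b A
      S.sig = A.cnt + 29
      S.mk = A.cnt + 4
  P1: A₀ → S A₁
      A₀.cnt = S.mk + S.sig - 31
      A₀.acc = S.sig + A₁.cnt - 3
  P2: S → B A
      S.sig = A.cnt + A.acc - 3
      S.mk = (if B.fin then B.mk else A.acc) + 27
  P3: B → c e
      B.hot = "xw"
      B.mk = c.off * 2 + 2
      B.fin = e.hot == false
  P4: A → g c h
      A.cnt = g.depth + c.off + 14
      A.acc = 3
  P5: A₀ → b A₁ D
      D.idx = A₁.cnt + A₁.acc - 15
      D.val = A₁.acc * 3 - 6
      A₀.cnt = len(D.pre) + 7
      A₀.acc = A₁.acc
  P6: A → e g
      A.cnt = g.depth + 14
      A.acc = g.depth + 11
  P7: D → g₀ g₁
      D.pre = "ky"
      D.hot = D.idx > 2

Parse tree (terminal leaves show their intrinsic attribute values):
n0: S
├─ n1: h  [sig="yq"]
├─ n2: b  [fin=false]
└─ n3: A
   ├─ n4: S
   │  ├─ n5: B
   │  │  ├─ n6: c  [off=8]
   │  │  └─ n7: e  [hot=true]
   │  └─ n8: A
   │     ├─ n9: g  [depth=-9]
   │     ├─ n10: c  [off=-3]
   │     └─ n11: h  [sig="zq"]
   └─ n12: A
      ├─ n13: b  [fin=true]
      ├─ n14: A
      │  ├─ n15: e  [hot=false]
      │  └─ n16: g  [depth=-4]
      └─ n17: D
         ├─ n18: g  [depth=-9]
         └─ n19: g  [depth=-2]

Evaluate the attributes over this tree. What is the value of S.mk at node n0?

1. n1.sig = "yq"  [terminal]
2. n2.fin = false  [terminal]
3. n6.off = 8  [terminal]
4. n7.hot = true  [terminal]
5. n5.hot = "xw"  ["xw"]
6. n5.mk = 18  [c.off * 2 + 2]
7. n5.fin = false  [e.hot == false]
8. n9.depth = -9  [terminal]
9. n10.off = -3  [terminal]
10. n11.sig = "zq"  [terminal]
11. n8.cnt = 2  [g.depth + c.off + 14]
12. n8.acc = 3  [3]
13. n4.sig = 2  [A.cnt + A.acc - 3]
14. n4.mk = 30  [(if B.fin then B.mk else A.acc) + 27]
15. n13.fin = true  [terminal]
16. n15.hot = false  [terminal]
17. n16.depth = -4  [terminal]
18. n14.cnt = 10  [g.depth + 14]
19. n14.acc = 7  [g.depth + 11]
20. n17.idx = 2  [A₁.cnt + A₁.acc - 15]
21. n17.val = 15  [A₁.acc * 3 - 6]
22. n18.depth = -9  [terminal]
23. n19.depth = -2  [terminal]
24. n17.pre = "ky"  ["ky"]
25. n17.hot = false  [D.idx > 2]
26. n12.cnt = 9  [len(D.pre) + 7]
27. n12.acc = 7  [A₁.acc]
28. n3.cnt = 1  [S.mk + S.sig - 31]
29. n3.acc = 8  [S.sig + A₁.cnt - 3]
30. n0.sig = 30  [A.cnt + 29]
31. n0.mk = 5  [A.cnt + 4]

5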